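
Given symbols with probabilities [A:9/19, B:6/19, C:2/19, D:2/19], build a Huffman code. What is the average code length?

Huffman tree construction:
Combine smallest probabilities repeatedly
Resulting codes:
  A: 0 (length 1)
  B: 11 (length 2)
  C: 100 (length 3)
  D: 101 (length 3)
Average length = Σ p(s) × length(s) = 1.7368 bits


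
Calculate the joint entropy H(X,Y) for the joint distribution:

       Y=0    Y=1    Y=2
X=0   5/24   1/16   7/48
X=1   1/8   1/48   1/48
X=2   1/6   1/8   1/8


H(X,Y) = -Σ p(x,y) log₂ p(x,y)
  p(0,0)=5/24: -0.2083 × log₂(0.2083) = 0.4715
  p(0,1)=1/16: -0.0625 × log₂(0.0625) = 0.2500
  p(0,2)=7/48: -0.1458 × log₂(0.1458) = 0.4051
  p(1,0)=1/8: -0.1250 × log₂(0.1250) = 0.3750
  p(1,1)=1/48: -0.0208 × log₂(0.0208) = 0.1164
  p(1,2)=1/48: -0.0208 × log₂(0.0208) = 0.1164
  p(2,0)=1/6: -0.1667 × log₂(0.1667) = 0.4308
  p(2,1)=1/8: -0.1250 × log₂(0.1250) = 0.3750
  p(2,2)=1/8: -0.1250 × log₂(0.1250) = 0.3750
H(X,Y) = 2.9151 bits


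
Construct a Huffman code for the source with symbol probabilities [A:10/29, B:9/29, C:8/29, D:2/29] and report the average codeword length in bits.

Huffman tree construction:
Combine smallest probabilities repeatedly
Resulting codes:
  A: 11 (length 2)
  B: 10 (length 2)
  C: 01 (length 2)
  D: 00 (length 2)
Average length = Σ p(s) × length(s) = 2.0000 bits


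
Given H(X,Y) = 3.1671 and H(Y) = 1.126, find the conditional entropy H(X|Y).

Chain rule: H(X,Y) = H(X|Y) + H(Y)
H(X|Y) = H(X,Y) - H(Y) = 3.1671 - 1.126 = 2.0411 bits


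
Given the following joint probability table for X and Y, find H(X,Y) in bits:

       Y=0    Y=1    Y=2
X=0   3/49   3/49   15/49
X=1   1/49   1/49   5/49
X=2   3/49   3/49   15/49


H(X,Y) = -Σ p(x,y) log₂ p(x,y)
  p(0,0)=3/49: -0.0612 × log₂(0.0612) = 0.2467
  p(0,1)=3/49: -0.0612 × log₂(0.0612) = 0.2467
  p(0,2)=15/49: -0.3061 × log₂(0.3061) = 0.5228
  p(1,0)=1/49: -0.0204 × log₂(0.0204) = 0.1146
  p(1,1)=1/49: -0.0204 × log₂(0.0204) = 0.1146
  p(1,2)=5/49: -0.1020 × log₂(0.1020) = 0.3360
  p(2,0)=3/49: -0.0612 × log₂(0.0612) = 0.2467
  p(2,1)=3/49: -0.0612 × log₂(0.0612) = 0.2467
  p(2,2)=15/49: -0.3061 × log₂(0.3061) = 0.5228
H(X,Y) = 2.5977 bits


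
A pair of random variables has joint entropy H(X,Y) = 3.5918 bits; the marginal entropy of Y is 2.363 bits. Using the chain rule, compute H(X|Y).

Chain rule: H(X,Y) = H(X|Y) + H(Y)
H(X|Y) = H(X,Y) - H(Y) = 3.5918 - 2.363 = 1.2288 bits


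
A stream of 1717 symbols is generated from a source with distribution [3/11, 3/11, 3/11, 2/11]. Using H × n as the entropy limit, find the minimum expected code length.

Entropy H = 1.9808 bits/symbol
Minimum bits = H × n = 1.9808 × 1717
= 3401.08 bits


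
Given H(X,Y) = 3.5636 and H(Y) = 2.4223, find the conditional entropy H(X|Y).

Chain rule: H(X,Y) = H(X|Y) + H(Y)
H(X|Y) = H(X,Y) - H(Y) = 3.5636 - 2.4223 = 1.1413 bits


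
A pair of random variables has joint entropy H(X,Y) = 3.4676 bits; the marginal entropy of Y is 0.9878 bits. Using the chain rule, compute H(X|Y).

Chain rule: H(X,Y) = H(X|Y) + H(Y)
H(X|Y) = H(X,Y) - H(Y) = 3.4676 - 0.9878 = 2.4798 bits


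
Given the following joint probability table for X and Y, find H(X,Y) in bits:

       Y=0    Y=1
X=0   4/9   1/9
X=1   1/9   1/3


H(X,Y) = -Σ p(x,y) log₂ p(x,y)
  p(0,0)=4/9: -0.4444 × log₂(0.4444) = 0.5200
  p(0,1)=1/9: -0.1111 × log₂(0.1111) = 0.3522
  p(1,0)=1/9: -0.1111 × log₂(0.1111) = 0.3522
  p(1,1)=1/3: -0.3333 × log₂(0.3333) = 0.5283
H(X,Y) = 1.7527 bits


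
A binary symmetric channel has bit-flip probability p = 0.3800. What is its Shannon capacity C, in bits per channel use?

For BSC with error probability p:
C = 1 - H(p) where H(p) is binary entropy
H(0.3800) = -0.3800 × log₂(0.3800) - 0.6200 × log₂(0.6200)
H(p) = 0.9580
C = 1 - 0.9580 = 0.0420 bits/use


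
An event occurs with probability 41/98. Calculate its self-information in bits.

Information content I(x) = -log₂(p(x))
I = -log₂(41/98) = -log₂(0.4184)
I = 1.2572 bits


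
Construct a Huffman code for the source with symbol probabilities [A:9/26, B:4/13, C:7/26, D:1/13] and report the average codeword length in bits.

Huffman tree construction:
Combine smallest probabilities repeatedly
Resulting codes:
  A: 11 (length 2)
  B: 10 (length 2)
  C: 01 (length 2)
  D: 00 (length 2)
Average length = Σ p(s) × length(s) = 2.0000 bits


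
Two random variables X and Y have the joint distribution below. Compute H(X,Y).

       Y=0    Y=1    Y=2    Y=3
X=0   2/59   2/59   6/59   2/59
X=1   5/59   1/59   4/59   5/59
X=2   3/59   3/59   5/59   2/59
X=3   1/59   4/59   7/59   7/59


H(X,Y) = -Σ p(x,y) log₂ p(x,y)
  p(0,0)=2/59: -0.0339 × log₂(0.0339) = 0.1655
  p(0,1)=2/59: -0.0339 × log₂(0.0339) = 0.1655
  p(0,2)=6/59: -0.1017 × log₂(0.1017) = 0.3354
  p(0,3)=2/59: -0.0339 × log₂(0.0339) = 0.1655
  p(1,0)=5/59: -0.0847 × log₂(0.0847) = 0.3018
  p(1,1)=1/59: -0.0169 × log₂(0.0169) = 0.0997
  p(1,2)=4/59: -0.0678 × log₂(0.0678) = 0.2632
  p(1,3)=5/59: -0.0847 × log₂(0.0847) = 0.3018
  p(2,0)=3/59: -0.0508 × log₂(0.0508) = 0.2185
  p(2,1)=3/59: -0.0508 × log₂(0.0508) = 0.2185
  p(2,2)=5/59: -0.0847 × log₂(0.0847) = 0.3018
  p(2,3)=2/59: -0.0339 × log₂(0.0339) = 0.1655
  p(3,0)=1/59: -0.0169 × log₂(0.0169) = 0.0997
  p(3,1)=4/59: -0.0678 × log₂(0.0678) = 0.2632
  p(3,2)=7/59: -0.1186 × log₂(0.1186) = 0.3649
  p(3,3)=7/59: -0.1186 × log₂(0.1186) = 0.3649
H(X,Y) = 3.7953 bits


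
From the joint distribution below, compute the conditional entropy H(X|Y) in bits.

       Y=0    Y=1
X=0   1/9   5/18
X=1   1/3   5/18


H(X|Y) = Σ_y p(y) H(X|Y=y)
  p(Y=0) = 4/9, H(X|Y=0) = 0.8113
  p(Y=1) = 5/9, H(X|Y=1) = 1.0000
H(X|Y) = 0.4444×0.8113 + 0.5556×1.0000 = 0.9161 bits


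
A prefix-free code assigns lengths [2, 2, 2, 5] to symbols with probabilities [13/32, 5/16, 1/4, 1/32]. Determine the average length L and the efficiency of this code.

Average length L = Σ p_i × l_i = 2.0938 bits
Entropy H = 1.7086 bits
Efficiency η = H/L × 100% = 81.60%


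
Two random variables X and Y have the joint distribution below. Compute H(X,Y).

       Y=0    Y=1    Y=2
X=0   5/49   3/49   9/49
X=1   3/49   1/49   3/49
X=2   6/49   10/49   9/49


H(X,Y) = -Σ p(x,y) log₂ p(x,y)
  p(0,0)=5/49: -0.1020 × log₂(0.1020) = 0.3360
  p(0,1)=3/49: -0.0612 × log₂(0.0612) = 0.2467
  p(0,2)=9/49: -0.1837 × log₂(0.1837) = 0.4490
  p(1,0)=3/49: -0.0612 × log₂(0.0612) = 0.2467
  p(1,1)=1/49: -0.0204 × log₂(0.0204) = 0.1146
  p(1,2)=3/49: -0.0612 × log₂(0.0612) = 0.2467
  p(2,0)=6/49: -0.1224 × log₂(0.1224) = 0.3710
  p(2,1)=10/49: -0.2041 × log₂(0.2041) = 0.4679
  p(2,2)=9/49: -0.1837 × log₂(0.1837) = 0.4490
H(X,Y) = 2.9277 bits


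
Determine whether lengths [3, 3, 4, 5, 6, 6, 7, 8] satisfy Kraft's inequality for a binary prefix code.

Kraft inequality: Σ 2^(-l_i) ≤ 1 for prefix-free code
Calculating: 2^(-3) + 2^(-3) + 2^(-4) + 2^(-5) + 2^(-6) + 2^(-6) + 2^(-7) + 2^(-8)
= 0.125 + 0.125 + 0.0625 + 0.03125 + 0.015625 + 0.015625 + 0.0078125 + 0.00390625
= 0.3867
Since 0.3867 ≤ 1, prefix-free code exists


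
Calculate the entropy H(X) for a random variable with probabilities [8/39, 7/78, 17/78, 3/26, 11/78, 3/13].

H(X) = -Σ p(x) log₂ p(x)
  -8/39 × log₂(8/39) = 0.4688
  -7/78 × log₂(7/78) = 0.3121
  -17/78 × log₂(17/78) = 0.4790
  -3/26 × log₂(3/26) = 0.3595
  -11/78 × log₂(11/78) = 0.3985
  -3/13 × log₂(3/13) = 0.4882
H(X) = 2.5062 bits


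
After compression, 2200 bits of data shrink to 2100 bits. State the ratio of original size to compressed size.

Compression ratio = Original / Compressed
= 2200 / 2100 = 1.05:1


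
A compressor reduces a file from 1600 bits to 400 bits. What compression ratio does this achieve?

Compression ratio = Original / Compressed
= 1600 / 400 = 4.00:1


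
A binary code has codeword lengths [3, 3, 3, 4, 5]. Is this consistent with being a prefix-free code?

Kraft inequality: Σ 2^(-l_i) ≤ 1 for prefix-free code
Calculating: 2^(-3) + 2^(-3) + 2^(-3) + 2^(-4) + 2^(-5)
= 0.125 + 0.125 + 0.125 + 0.0625 + 0.03125
= 0.4688
Since 0.4688 ≤ 1, prefix-free code exists


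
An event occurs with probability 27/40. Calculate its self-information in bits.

Information content I(x) = -log₂(p(x))
I = -log₂(27/40) = -log₂(0.6750)
I = 0.5670 bits


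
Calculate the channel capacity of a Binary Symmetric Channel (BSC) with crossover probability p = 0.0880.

For BSC with error probability p:
C = 1 - H(p) where H(p) is binary entropy
H(0.0880) = -0.0880 × log₂(0.0880) - 0.9120 × log₂(0.9120)
H(p) = 0.4298
C = 1 - 0.4298 = 0.5702 bits/use


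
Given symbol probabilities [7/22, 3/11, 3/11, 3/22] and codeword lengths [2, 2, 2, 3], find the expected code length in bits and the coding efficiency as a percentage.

Average length L = Σ p_i × l_i = 2.1364 bits
Entropy H = 1.9401 bits
Efficiency η = H/L × 100% = 90.81%


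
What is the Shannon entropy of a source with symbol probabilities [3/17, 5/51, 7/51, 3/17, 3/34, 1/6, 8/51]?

H(X) = -Σ p(x) log₂ p(x)
  -3/17 × log₂(3/17) = 0.4416
  -5/51 × log₂(5/51) = 0.3285
  -7/51 × log₂(7/51) = 0.3932
  -3/17 × log₂(3/17) = 0.4416
  -3/34 × log₂(3/34) = 0.3090
  -1/6 × log₂(1/6) = 0.4308
  -8/51 × log₂(8/51) = 0.4192
H(X) = 2.7640 bits


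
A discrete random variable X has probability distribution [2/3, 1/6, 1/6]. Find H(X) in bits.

H(X) = -Σ p(x) log₂ p(x)
  -2/3 × log₂(2/3) = 0.3900
  -1/6 × log₂(1/6) = 0.4308
  -1/6 × log₂(1/6) = 0.4308
H(X) = 1.2516 bits


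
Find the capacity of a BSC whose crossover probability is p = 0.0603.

For BSC with error probability p:
C = 1 - H(p) where H(p) is binary entropy
H(0.0603) = -0.0603 × log₂(0.0603) - 0.9397 × log₂(0.9397)
H(p) = 0.3286
C = 1 - 0.3286 = 0.6714 bits/use


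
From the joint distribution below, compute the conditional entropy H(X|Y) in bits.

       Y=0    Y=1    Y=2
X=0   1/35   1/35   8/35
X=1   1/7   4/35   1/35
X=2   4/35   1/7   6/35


H(X|Y) = Σ_y p(y) H(X|Y=y)
  p(Y=0) = 2/7, H(X|Y=0) = 1.3610
  p(Y=1) = 2/7, H(X|Y=1) = 1.3610
  p(Y=2) = 3/7, H(X|Y=2) = 1.2729
H(X|Y) = 0.2857×1.3610 + 0.2857×1.3610 + 0.4286×1.2729 = 1.3232 bits


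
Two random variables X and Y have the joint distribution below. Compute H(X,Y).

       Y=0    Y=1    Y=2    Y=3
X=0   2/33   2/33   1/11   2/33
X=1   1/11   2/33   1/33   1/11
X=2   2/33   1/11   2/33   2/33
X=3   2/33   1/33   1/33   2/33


H(X,Y) = -Σ p(x,y) log₂ p(x,y)
  p(0,0)=2/33: -0.0606 × log₂(0.0606) = 0.2451
  p(0,1)=2/33: -0.0606 × log₂(0.0606) = 0.2451
  p(0,2)=1/11: -0.0909 × log₂(0.0909) = 0.3145
  p(0,3)=2/33: -0.0606 × log₂(0.0606) = 0.2451
  p(1,0)=1/11: -0.0909 × log₂(0.0909) = 0.3145
  p(1,1)=2/33: -0.0606 × log₂(0.0606) = 0.2451
  p(1,2)=1/33: -0.0303 × log₂(0.0303) = 0.1529
  p(1,3)=1/11: -0.0909 × log₂(0.0909) = 0.3145
  p(2,0)=2/33: -0.0606 × log₂(0.0606) = 0.2451
  p(2,1)=1/11: -0.0909 × log₂(0.0909) = 0.3145
  p(2,2)=2/33: -0.0606 × log₂(0.0606) = 0.2451
  p(2,3)=2/33: -0.0606 × log₂(0.0606) = 0.2451
  p(3,0)=2/33: -0.0606 × log₂(0.0606) = 0.2451
  p(3,1)=1/33: -0.0303 × log₂(0.0303) = 0.1529
  p(3,2)=1/33: -0.0303 × log₂(0.0303) = 0.1529
  p(3,3)=2/33: -0.0606 × log₂(0.0606) = 0.2451
H(X,Y) = 3.9226 bits


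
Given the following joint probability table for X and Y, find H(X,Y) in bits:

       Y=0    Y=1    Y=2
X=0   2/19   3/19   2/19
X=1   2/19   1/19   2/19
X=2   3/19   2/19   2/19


H(X,Y) = -Σ p(x,y) log₂ p(x,y)
  p(0,0)=2/19: -0.1053 × log₂(0.1053) = 0.3419
  p(0,1)=3/19: -0.1579 × log₂(0.1579) = 0.4205
  p(0,2)=2/19: -0.1053 × log₂(0.1053) = 0.3419
  p(1,0)=2/19: -0.1053 × log₂(0.1053) = 0.3419
  p(1,1)=1/19: -0.0526 × log₂(0.0526) = 0.2236
  p(1,2)=2/19: -0.1053 × log₂(0.1053) = 0.3419
  p(2,0)=3/19: -0.1579 × log₂(0.1579) = 0.4205
  p(2,1)=2/19: -0.1053 × log₂(0.1053) = 0.3419
  p(2,2)=2/19: -0.1053 × log₂(0.1053) = 0.3419
H(X,Y) = 3.1158 bits


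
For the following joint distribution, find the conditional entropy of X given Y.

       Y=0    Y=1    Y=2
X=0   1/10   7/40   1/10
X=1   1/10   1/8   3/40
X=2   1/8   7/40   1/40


H(X|Y) = Σ_y p(y) H(X|Y=y)
  p(Y=0) = 13/40, H(X|Y=0) = 1.5766
  p(Y=1) = 19/40, H(X|Y=1) = 1.5683
  p(Y=2) = 1/5, H(X|Y=2) = 1.4056
H(X|Y) = 0.3250×1.5766 + 0.4750×1.5683 + 0.2000×1.4056 = 1.5385 bits


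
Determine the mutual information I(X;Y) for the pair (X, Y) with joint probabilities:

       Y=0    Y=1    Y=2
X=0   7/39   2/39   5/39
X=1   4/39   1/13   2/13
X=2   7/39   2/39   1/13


H(X) = 1.5821, H(Y) = 1.4902, H(X,Y) = 3.0307
I(X;Y) = H(X) + H(Y) - H(X,Y) = 0.0416 bits


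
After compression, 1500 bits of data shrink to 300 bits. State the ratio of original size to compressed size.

Compression ratio = Original / Compressed
= 1500 / 300 = 5.00:1


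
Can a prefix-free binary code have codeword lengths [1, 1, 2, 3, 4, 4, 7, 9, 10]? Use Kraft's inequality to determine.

Kraft inequality: Σ 2^(-l_i) ≤ 1 for prefix-free code
Calculating: 2^(-1) + 2^(-1) + 2^(-2) + 2^(-3) + 2^(-4) + 2^(-4) + 2^(-7) + 2^(-9) + 2^(-10)
= 0.5 + 0.5 + 0.25 + 0.125 + 0.0625 + 0.0625 + 0.0078125 + 0.001953125 + 0.0009765625
= 1.5107
Since 1.5107 > 1, prefix-free code does not exist


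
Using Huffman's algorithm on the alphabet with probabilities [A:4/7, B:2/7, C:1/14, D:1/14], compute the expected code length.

Huffman tree construction:
Combine smallest probabilities repeatedly
Resulting codes:
  A: 1 (length 1)
  B: 01 (length 2)
  C: 000 (length 3)
  D: 001 (length 3)
Average length = Σ p(s) × length(s) = 1.5714 bits


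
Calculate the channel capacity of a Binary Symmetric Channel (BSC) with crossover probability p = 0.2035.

For BSC with error probability p:
C = 1 - H(p) where H(p) is binary entropy
H(0.2035) = -0.2035 × log₂(0.2035) - 0.7965 × log₂(0.7965)
H(p) = 0.7289
C = 1 - 0.7289 = 0.2711 bits/use


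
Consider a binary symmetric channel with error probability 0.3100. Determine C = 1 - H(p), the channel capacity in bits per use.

For BSC with error probability p:
C = 1 - H(p) where H(p) is binary entropy
H(0.3100) = -0.3100 × log₂(0.3100) - 0.6900 × log₂(0.6900)
H(p) = 0.8932
C = 1 - 0.8932 = 0.1068 bits/use


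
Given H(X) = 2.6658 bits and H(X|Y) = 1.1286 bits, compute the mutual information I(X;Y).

I(X;Y) = H(X) - H(X|Y)
I(X;Y) = 2.6658 - 1.1286 = 1.5372 bits


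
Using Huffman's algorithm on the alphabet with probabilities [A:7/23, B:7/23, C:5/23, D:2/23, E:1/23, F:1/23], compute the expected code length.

Huffman tree construction:
Combine smallest probabilities repeatedly
Resulting codes:
  A: 10 (length 2)
  B: 11 (length 2)
  C: 01 (length 2)
  D: 000 (length 3)
  E: 0010 (length 4)
  F: 0011 (length 4)
Average length = Σ p(s) × length(s) = 2.2609 bits


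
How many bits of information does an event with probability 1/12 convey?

Information content I(x) = -log₂(p(x))
I = -log₂(1/12) = -log₂(0.0833)
I = 3.5850 bits


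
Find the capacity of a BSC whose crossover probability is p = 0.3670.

For BSC with error probability p:
C = 1 - H(p) where H(p) is binary entropy
H(0.3670) = -0.3670 × log₂(0.3670) - 0.6330 × log₂(0.6330)
H(p) = 0.9483
C = 1 - 0.9483 = 0.0517 bits/use


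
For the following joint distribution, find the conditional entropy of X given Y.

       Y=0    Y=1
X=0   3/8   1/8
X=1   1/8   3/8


H(X|Y) = Σ_y p(y) H(X|Y=y)
  p(Y=0) = 1/2, H(X|Y=0) = 0.8113
  p(Y=1) = 1/2, H(X|Y=1) = 0.8113
H(X|Y) = 0.5000×0.8113 + 0.5000×0.8113 = 0.8113 bits


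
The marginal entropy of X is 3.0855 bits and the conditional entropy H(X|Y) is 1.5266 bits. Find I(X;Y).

I(X;Y) = H(X) - H(X|Y)
I(X;Y) = 3.0855 - 1.5266 = 1.5589 bits


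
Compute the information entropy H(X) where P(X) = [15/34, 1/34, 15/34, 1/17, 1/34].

H(X) = -Σ p(x) log₂ p(x)
  -15/34 × log₂(15/34) = 0.5208
  -1/34 × log₂(1/34) = 0.1496
  -15/34 × log₂(15/34) = 0.5208
  -1/17 × log₂(1/17) = 0.2404
  -1/34 × log₂(1/34) = 0.1496
H(X) = 1.5814 bits


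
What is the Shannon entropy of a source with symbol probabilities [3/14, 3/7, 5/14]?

H(X) = -Σ p(x) log₂ p(x)
  -3/14 × log₂(3/14) = 0.4762
  -3/7 × log₂(3/7) = 0.5239
  -5/14 × log₂(5/14) = 0.5305
H(X) = 1.5306 bits


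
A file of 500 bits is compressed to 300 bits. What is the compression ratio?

Compression ratio = Original / Compressed
= 500 / 300 = 1.67:1


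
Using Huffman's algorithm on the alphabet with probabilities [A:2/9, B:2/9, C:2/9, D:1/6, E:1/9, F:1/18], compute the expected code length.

Huffman tree construction:
Combine smallest probabilities repeatedly
Resulting codes:
  A: 00 (length 2)
  B: 01 (length 2)
  C: 10 (length 2)
  D: 110 (length 3)
  E: 1111 (length 4)
  F: 1110 (length 4)
Average length = Σ p(s) × length(s) = 2.5000 bits


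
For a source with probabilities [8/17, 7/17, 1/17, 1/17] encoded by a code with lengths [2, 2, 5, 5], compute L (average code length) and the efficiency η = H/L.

Average length L = Σ p_i × l_i = 2.3529 bits
Entropy H = 1.5197 bits
Efficiency η = H/L × 100% = 64.59%


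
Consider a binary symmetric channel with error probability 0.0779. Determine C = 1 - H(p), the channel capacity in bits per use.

For BSC with error probability p:
C = 1 - H(p) where H(p) is binary entropy
H(0.0779) = -0.0779 × log₂(0.0779) - 0.9221 × log₂(0.9221)
H(p) = 0.3947
C = 1 - 0.3947 = 0.6053 bits/use


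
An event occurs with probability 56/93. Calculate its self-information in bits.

Information content I(x) = -log₂(p(x))
I = -log₂(56/93) = -log₂(0.6022)
I = 0.7318 bits


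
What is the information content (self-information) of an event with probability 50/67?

Information content I(x) = -log₂(p(x))
I = -log₂(50/67) = -log₂(0.7463)
I = 0.4222 bits


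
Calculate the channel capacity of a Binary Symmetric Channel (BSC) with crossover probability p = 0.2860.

For BSC with error probability p:
C = 1 - H(p) where H(p) is binary entropy
H(0.2860) = -0.2860 × log₂(0.2860) - 0.7140 × log₂(0.7140)
H(p) = 0.8635
C = 1 - 0.8635 = 0.1365 bits/use


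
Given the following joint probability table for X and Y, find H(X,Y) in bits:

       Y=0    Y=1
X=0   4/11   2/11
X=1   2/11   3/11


H(X,Y) = -Σ p(x,y) log₂ p(x,y)
  p(0,0)=4/11: -0.3636 × log₂(0.3636) = 0.5307
  p(0,1)=2/11: -0.1818 × log₂(0.1818) = 0.4472
  p(1,0)=2/11: -0.1818 × log₂(0.1818) = 0.4472
  p(1,1)=3/11: -0.2727 × log₂(0.2727) = 0.5112
H(X,Y) = 1.9363 bits


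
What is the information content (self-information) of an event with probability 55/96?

Information content I(x) = -log₂(p(x))
I = -log₂(55/96) = -log₂(0.5729)
I = 0.8036 bits


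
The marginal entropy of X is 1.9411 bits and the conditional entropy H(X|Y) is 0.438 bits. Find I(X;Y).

I(X;Y) = H(X) - H(X|Y)
I(X;Y) = 1.9411 - 0.438 = 1.5031 bits


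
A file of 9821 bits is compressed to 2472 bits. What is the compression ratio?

Compression ratio = Original / Compressed
= 9821 / 2472 = 3.97:1


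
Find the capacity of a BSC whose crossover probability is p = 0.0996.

For BSC with error probability p:
C = 1 - H(p) where H(p) is binary entropy
H(0.0996) = -0.0996 × log₂(0.0996) - 0.9004 × log₂(0.9004)
H(p) = 0.4677
C = 1 - 0.4677 = 0.5323 bits/use


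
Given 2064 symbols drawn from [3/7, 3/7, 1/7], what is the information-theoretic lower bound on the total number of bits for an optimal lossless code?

Entropy H = 1.4488 bits/symbol
Minimum bits = H × n = 1.4488 × 2064
= 2990.36 bits


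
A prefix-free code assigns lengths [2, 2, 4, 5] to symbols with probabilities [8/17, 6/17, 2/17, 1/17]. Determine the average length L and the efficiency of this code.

Average length L = Σ p_i × l_i = 2.4118 bits
Entropy H = 1.6457 bits
Efficiency η = H/L × 100% = 68.24%


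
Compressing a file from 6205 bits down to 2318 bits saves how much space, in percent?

Space savings = (1 - Compressed/Original) × 100%
= (1 - 2318/6205) × 100%
= 62.64%


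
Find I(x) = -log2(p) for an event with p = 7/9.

Information content I(x) = -log₂(p(x))
I = -log₂(7/9) = -log₂(0.7778)
I = 0.3626 bits


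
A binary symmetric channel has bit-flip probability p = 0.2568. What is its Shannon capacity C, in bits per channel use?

For BSC with error probability p:
C = 1 - H(p) where H(p) is binary entropy
H(0.2568) = -0.2568 × log₂(0.2568) - 0.7432 × log₂(0.7432)
H(p) = 0.8219
C = 1 - 0.8219 = 0.1781 bits/use


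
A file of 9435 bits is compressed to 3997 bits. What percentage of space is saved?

Space savings = (1 - Compressed/Original) × 100%
= (1 - 3997/9435) × 100%
= 57.64%


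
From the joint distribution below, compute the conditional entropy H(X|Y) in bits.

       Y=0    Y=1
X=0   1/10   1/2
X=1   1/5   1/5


H(X|Y) = Σ_y p(y) H(X|Y=y)
  p(Y=0) = 3/10, H(X|Y=0) = 0.9183
  p(Y=1) = 7/10, H(X|Y=1) = 0.8631
H(X|Y) = 0.3000×0.9183 + 0.7000×0.8631 = 0.8797 bits


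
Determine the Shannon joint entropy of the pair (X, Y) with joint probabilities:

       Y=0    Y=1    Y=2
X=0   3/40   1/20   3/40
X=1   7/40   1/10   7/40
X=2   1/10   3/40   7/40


H(X,Y) = -Σ p(x,y) log₂ p(x,y)
  p(0,0)=3/40: -0.0750 × log₂(0.0750) = 0.2803
  p(0,1)=1/20: -0.0500 × log₂(0.0500) = 0.2161
  p(0,2)=3/40: -0.0750 × log₂(0.0750) = 0.2803
  p(1,0)=7/40: -0.1750 × log₂(0.1750) = 0.4401
  p(1,1)=1/10: -0.1000 × log₂(0.1000) = 0.3322
  p(1,2)=7/40: -0.1750 × log₂(0.1750) = 0.4401
  p(2,0)=1/10: -0.1000 × log₂(0.1000) = 0.3322
  p(2,1)=3/40: -0.0750 × log₂(0.0750) = 0.2803
  p(2,2)=7/40: -0.1750 × log₂(0.1750) = 0.4401
H(X,Y) = 3.0415 bits


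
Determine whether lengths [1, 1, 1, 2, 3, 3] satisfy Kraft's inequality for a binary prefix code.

Kraft inequality: Σ 2^(-l_i) ≤ 1 for prefix-free code
Calculating: 2^(-1) + 2^(-1) + 2^(-1) + 2^(-2) + 2^(-3) + 2^(-3)
= 0.5 + 0.5 + 0.5 + 0.25 + 0.125 + 0.125
= 2.0000
Since 2.0000 > 1, prefix-free code does not exist


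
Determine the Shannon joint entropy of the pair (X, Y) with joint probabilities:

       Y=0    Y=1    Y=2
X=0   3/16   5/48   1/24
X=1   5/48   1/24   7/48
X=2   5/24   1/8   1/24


H(X,Y) = -Σ p(x,y) log₂ p(x,y)
  p(0,0)=3/16: -0.1875 × log₂(0.1875) = 0.4528
  p(0,1)=5/48: -0.1042 × log₂(0.1042) = 0.3399
  p(0,2)=1/24: -0.0417 × log₂(0.0417) = 0.1910
  p(1,0)=5/48: -0.1042 × log₂(0.1042) = 0.3399
  p(1,1)=1/24: -0.0417 × log₂(0.0417) = 0.1910
  p(1,2)=7/48: -0.1458 × log₂(0.1458) = 0.4051
  p(2,0)=5/24: -0.2083 × log₂(0.2083) = 0.4715
  p(2,1)=1/8: -0.1250 × log₂(0.1250) = 0.3750
  p(2,2)=1/24: -0.0417 × log₂(0.0417) = 0.1910
H(X,Y) = 2.9573 bits


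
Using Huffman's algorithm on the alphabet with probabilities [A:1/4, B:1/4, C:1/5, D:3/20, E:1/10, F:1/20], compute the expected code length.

Huffman tree construction:
Combine smallest probabilities repeatedly
Resulting codes:
  A: 01 (length 2)
  B: 10 (length 2)
  C: 00 (length 2)
  D: 110 (length 3)
  E: 1111 (length 4)
  F: 1110 (length 4)
Average length = Σ p(s) × length(s) = 2.4500 bits


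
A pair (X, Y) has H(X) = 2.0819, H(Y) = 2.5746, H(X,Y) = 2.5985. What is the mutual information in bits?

I(X;Y) = H(X) + H(Y) - H(X,Y)
I(X;Y) = 2.0819 + 2.5746 - 2.5985 = 2.058 bits


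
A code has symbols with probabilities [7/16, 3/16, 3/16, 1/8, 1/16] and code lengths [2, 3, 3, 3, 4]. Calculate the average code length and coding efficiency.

Average length L = Σ p_i × l_i = 2.6250 bits
Entropy H = 2.0524 bits
Efficiency η = H/L × 100% = 78.19%


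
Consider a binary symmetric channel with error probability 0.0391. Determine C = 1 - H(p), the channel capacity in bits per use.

For BSC with error probability p:
C = 1 - H(p) where H(p) is binary entropy
H(0.0391) = -0.0391 × log₂(0.0391) - 0.9609 × log₂(0.9609)
H(p) = 0.2382
C = 1 - 0.2382 = 0.7618 bits/use


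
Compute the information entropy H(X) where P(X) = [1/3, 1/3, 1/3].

H(X) = -Σ p(x) log₂ p(x)
  -1/3 × log₂(1/3) = 0.5283
  -1/3 × log₂(1/3) = 0.5283
  -1/3 × log₂(1/3) = 0.5283
H(X) = 1.5850 bits


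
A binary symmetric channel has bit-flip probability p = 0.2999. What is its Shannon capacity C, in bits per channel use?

For BSC with error probability p:
C = 1 - H(p) where H(p) is binary entropy
H(0.2999) = -0.2999 × log₂(0.2999) - 0.7001 × log₂(0.7001)
H(p) = 0.8812
C = 1 - 0.8812 = 0.1188 bits/use


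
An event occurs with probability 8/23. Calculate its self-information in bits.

Information content I(x) = -log₂(p(x))
I = -log₂(8/23) = -log₂(0.3478)
I = 1.5236 bits


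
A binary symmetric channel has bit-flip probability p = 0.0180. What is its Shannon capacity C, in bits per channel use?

For BSC with error probability p:
C = 1 - H(p) where H(p) is binary entropy
H(0.0180) = -0.0180 × log₂(0.0180) - 0.9820 × log₂(0.9820)
H(p) = 0.1301
C = 1 - 0.1301 = 0.8699 bits/use


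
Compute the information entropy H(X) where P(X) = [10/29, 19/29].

H(X) = -Σ p(x) log₂ p(x)
  -10/29 × log₂(10/29) = 0.5297
  -19/29 × log₂(19/29) = 0.3997
H(X) = 0.9294 bits


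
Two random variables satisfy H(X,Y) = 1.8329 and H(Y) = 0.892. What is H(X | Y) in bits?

Chain rule: H(X,Y) = H(X|Y) + H(Y)
H(X|Y) = H(X,Y) - H(Y) = 1.8329 - 0.892 = 0.9409 bits


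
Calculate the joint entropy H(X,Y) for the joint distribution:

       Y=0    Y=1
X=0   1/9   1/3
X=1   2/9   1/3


H(X,Y) = -Σ p(x,y) log₂ p(x,y)
  p(0,0)=1/9: -0.1111 × log₂(0.1111) = 0.3522
  p(0,1)=1/3: -0.3333 × log₂(0.3333) = 0.5283
  p(1,0)=2/9: -0.2222 × log₂(0.2222) = 0.4822
  p(1,1)=1/3: -0.3333 × log₂(0.3333) = 0.5283
H(X,Y) = 1.8911 bits


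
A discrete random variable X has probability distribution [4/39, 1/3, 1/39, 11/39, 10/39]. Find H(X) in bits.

H(X) = -Σ p(x) log₂ p(x)
  -4/39 × log₂(4/39) = 0.3370
  -1/3 × log₂(1/3) = 0.5283
  -1/39 × log₂(1/39) = 0.1355
  -11/39 × log₂(11/39) = 0.5150
  -10/39 × log₂(10/39) = 0.5035
H(X) = 2.0193 bits


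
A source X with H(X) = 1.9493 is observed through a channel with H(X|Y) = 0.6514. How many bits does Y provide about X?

I(X;Y) = H(X) - H(X|Y)
I(X;Y) = 1.9493 - 0.6514 = 1.2979 bits


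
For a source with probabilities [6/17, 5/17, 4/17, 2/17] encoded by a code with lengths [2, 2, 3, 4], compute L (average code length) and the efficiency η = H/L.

Average length L = Σ p_i × l_i = 2.4706 bits
Entropy H = 1.9040 bits
Efficiency η = H/L × 100% = 77.07%


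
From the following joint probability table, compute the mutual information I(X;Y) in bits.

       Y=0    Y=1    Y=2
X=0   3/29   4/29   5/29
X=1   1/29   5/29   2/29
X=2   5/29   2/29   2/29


H(X) = 1.5632, H(Y) = 1.5782, H(X,Y) = 3.0103
I(X;Y) = H(X) + H(Y) - H(X,Y) = 0.1312 bits


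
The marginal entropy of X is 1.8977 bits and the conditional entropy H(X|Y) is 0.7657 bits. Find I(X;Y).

I(X;Y) = H(X) - H(X|Y)
I(X;Y) = 1.8977 - 0.7657 = 1.132 bits


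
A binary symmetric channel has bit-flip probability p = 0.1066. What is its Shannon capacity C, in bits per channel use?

For BSC with error probability p:
C = 1 - H(p) where H(p) is binary entropy
H(0.1066) = -0.1066 × log₂(0.1066) - 0.8934 × log₂(0.8934)
H(p) = 0.4896
C = 1 - 0.4896 = 0.5104 bits/use


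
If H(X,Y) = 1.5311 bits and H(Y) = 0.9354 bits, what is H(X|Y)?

Chain rule: H(X,Y) = H(X|Y) + H(Y)
H(X|Y) = H(X,Y) - H(Y) = 1.5311 - 0.9354 = 0.5957 bits


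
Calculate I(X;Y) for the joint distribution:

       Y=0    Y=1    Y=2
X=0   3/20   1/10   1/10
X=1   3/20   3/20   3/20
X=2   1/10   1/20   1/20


H(X) = 1.5129, H(Y) = 1.5710, H(X,Y) = 3.0710
I(X;Y) = H(X) + H(Y) - H(X,Y) = 0.0129 bits


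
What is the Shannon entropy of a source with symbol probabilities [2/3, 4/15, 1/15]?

H(X) = -Σ p(x) log₂ p(x)
  -2/3 × log₂(2/3) = 0.3900
  -4/15 × log₂(4/15) = 0.5085
  -1/15 × log₂(1/15) = 0.2605
H(X) = 1.1589 bits


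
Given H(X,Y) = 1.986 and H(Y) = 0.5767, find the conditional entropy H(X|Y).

Chain rule: H(X,Y) = H(X|Y) + H(Y)
H(X|Y) = H(X,Y) - H(Y) = 1.986 - 0.5767 = 1.4093 bits


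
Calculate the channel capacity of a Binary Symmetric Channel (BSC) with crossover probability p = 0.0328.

For BSC with error probability p:
C = 1 - H(p) where H(p) is binary entropy
H(0.0328) = -0.0328 × log₂(0.0328) - 0.9672 × log₂(0.9672)
H(p) = 0.2082
C = 1 - 0.2082 = 0.7918 bits/use


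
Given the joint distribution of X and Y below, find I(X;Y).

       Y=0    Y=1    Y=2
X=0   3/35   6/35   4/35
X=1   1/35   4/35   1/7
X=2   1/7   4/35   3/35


H(X) = 1.5766, H(Y) = 1.5621, H(X,Y) = 3.0653
I(X;Y) = H(X) + H(Y) - H(X,Y) = 0.0734 bits


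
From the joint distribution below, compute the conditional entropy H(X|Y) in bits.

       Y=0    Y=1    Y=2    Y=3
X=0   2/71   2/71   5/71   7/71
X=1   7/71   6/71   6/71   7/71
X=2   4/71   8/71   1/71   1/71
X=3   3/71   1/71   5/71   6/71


H(X|Y) = Σ_y p(y) H(X|Y=y)
  p(Y=0) = 16/71, H(X|Y=0) = 1.8496
  p(Y=1) = 17/71, H(X|Y=1) = 1.6457
  p(Y=2) = 17/71, H(X|Y=2) = 1.8093
  p(Y=3) = 21/71, H(X|Y=3) = 1.7822
H(X|Y) = 0.2254×1.8496 + 0.2394×1.6457 + 0.2394×1.8093 + 0.2958×1.7822 = 1.7712 bits


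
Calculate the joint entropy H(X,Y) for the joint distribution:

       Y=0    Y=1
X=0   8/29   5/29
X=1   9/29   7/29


H(X,Y) = -Σ p(x,y) log₂ p(x,y)
  p(0,0)=8/29: -0.2759 × log₂(0.2759) = 0.5125
  p(0,1)=5/29: -0.1724 × log₂(0.1724) = 0.4373
  p(1,0)=9/29: -0.3103 × log₂(0.3103) = 0.5239
  p(1,1)=7/29: -0.2414 × log₂(0.2414) = 0.4950
H(X,Y) = 1.9687 bits


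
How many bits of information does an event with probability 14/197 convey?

Information content I(x) = -log₂(p(x))
I = -log₂(14/197) = -log₂(0.0711)
I = 3.8147 bits


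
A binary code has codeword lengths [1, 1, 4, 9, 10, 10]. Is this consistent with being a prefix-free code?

Kraft inequality: Σ 2^(-l_i) ≤ 1 for prefix-free code
Calculating: 2^(-1) + 2^(-1) + 2^(-4) + 2^(-9) + 2^(-10) + 2^(-10)
= 0.5 + 0.5 + 0.0625 + 0.001953125 + 0.0009765625 + 0.0009765625
= 1.0664
Since 1.0664 > 1, prefix-free code does not exist


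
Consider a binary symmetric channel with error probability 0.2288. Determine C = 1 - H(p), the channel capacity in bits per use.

For BSC with error probability p:
C = 1 - H(p) where H(p) is binary entropy
H(0.2288) = -0.2288 × log₂(0.2288) - 0.7712 × log₂(0.7712)
H(p) = 0.7759
C = 1 - 0.7759 = 0.2241 bits/use


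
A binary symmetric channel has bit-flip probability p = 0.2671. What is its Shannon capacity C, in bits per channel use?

For BSC with error probability p:
C = 1 - H(p) where H(p) is binary entropy
H(0.2671) = -0.2671 × log₂(0.2671) - 0.7329 × log₂(0.7329)
H(p) = 0.8373
C = 1 - 0.8373 = 0.1627 bits/use


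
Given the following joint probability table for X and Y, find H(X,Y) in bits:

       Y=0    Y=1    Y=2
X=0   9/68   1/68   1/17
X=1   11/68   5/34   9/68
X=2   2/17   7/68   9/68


H(X,Y) = -Σ p(x,y) log₂ p(x,y)
  p(0,0)=9/68: -0.1324 × log₂(0.1324) = 0.3861
  p(0,1)=1/68: -0.0147 × log₂(0.0147) = 0.0895
  p(0,2)=1/17: -0.0588 × log₂(0.0588) = 0.2404
  p(1,0)=11/68: -0.1618 × log₂(0.1618) = 0.4251
  p(1,1)=5/34: -0.1471 × log₂(0.1471) = 0.4067
  p(1,2)=9/68: -0.1324 × log₂(0.1324) = 0.3861
  p(2,0)=2/17: -0.1176 × log₂(0.1176) = 0.3632
  p(2,1)=7/68: -0.1029 × log₂(0.1029) = 0.3377
  p(2,2)=9/68: -0.1324 × log₂(0.1324) = 0.3861
H(X,Y) = 3.0211 bits


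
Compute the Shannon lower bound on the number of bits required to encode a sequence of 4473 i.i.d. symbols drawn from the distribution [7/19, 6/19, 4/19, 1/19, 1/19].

Entropy H = 1.9763 bits/symbol
Minimum bits = H × n = 1.9763 × 4473
= 8839.91 bits


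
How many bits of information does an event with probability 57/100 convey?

Information content I(x) = -log₂(p(x))
I = -log₂(57/100) = -log₂(0.5700)
I = 0.8110 bits


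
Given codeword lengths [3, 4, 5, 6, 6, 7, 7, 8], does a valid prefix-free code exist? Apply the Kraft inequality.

Kraft inequality: Σ 2^(-l_i) ≤ 1 for prefix-free code
Calculating: 2^(-3) + 2^(-4) + 2^(-5) + 2^(-6) + 2^(-6) + 2^(-7) + 2^(-7) + 2^(-8)
= 0.125 + 0.0625 + 0.03125 + 0.015625 + 0.015625 + 0.0078125 + 0.0078125 + 0.00390625
= 0.2695
Since 0.2695 ≤ 1, prefix-free code exists


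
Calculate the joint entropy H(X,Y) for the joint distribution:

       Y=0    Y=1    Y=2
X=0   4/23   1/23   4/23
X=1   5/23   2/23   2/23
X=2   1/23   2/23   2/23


H(X,Y) = -Σ p(x,y) log₂ p(x,y)
  p(0,0)=4/23: -0.1739 × log₂(0.1739) = 0.4389
  p(0,1)=1/23: -0.0435 × log₂(0.0435) = 0.1967
  p(0,2)=4/23: -0.1739 × log₂(0.1739) = 0.4389
  p(1,0)=5/23: -0.2174 × log₂(0.2174) = 0.4786
  p(1,1)=2/23: -0.0870 × log₂(0.0870) = 0.3064
  p(1,2)=2/23: -0.0870 × log₂(0.0870) = 0.3064
  p(2,0)=1/23: -0.0435 × log₂(0.0435) = 0.1967
  p(2,1)=2/23: -0.0870 × log₂(0.0870) = 0.3064
  p(2,2)=2/23: -0.0870 × log₂(0.0870) = 0.3064
H(X,Y) = 2.9753 bits


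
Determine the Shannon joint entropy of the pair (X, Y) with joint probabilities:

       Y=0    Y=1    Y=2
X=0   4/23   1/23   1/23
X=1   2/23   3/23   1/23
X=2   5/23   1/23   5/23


H(X,Y) = -Σ p(x,y) log₂ p(x,y)
  p(0,0)=4/23: -0.1739 × log₂(0.1739) = 0.4389
  p(0,1)=1/23: -0.0435 × log₂(0.0435) = 0.1967
  p(0,2)=1/23: -0.0435 × log₂(0.0435) = 0.1967
  p(1,0)=2/23: -0.0870 × log₂(0.0870) = 0.3064
  p(1,1)=3/23: -0.1304 × log₂(0.1304) = 0.3833
  p(1,2)=1/23: -0.0435 × log₂(0.0435) = 0.1967
  p(2,0)=5/23: -0.2174 × log₂(0.2174) = 0.4786
  p(2,1)=1/23: -0.0435 × log₂(0.0435) = 0.1967
  p(2,2)=5/23: -0.2174 × log₂(0.2174) = 0.4786
H(X,Y) = 2.8725 bits


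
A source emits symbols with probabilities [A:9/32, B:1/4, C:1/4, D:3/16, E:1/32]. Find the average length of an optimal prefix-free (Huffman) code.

Huffman tree construction:
Combine smallest probabilities repeatedly
Resulting codes:
  A: 11 (length 2)
  B: 01 (length 2)
  C: 10 (length 2)
  D: 001 (length 3)
  E: 000 (length 3)
Average length = Σ p(s) × length(s) = 2.2188 bits


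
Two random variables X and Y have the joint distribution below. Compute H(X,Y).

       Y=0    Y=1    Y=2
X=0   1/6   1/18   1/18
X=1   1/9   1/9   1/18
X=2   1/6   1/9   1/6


H(X,Y) = -Σ p(x,y) log₂ p(x,y)
  p(0,0)=1/6: -0.1667 × log₂(0.1667) = 0.4308
  p(0,1)=1/18: -0.0556 × log₂(0.0556) = 0.2317
  p(0,2)=1/18: -0.0556 × log₂(0.0556) = 0.2317
  p(1,0)=1/9: -0.1111 × log₂(0.1111) = 0.3522
  p(1,1)=1/9: -0.1111 × log₂(0.1111) = 0.3522
  p(1,2)=1/18: -0.0556 × log₂(0.0556) = 0.2317
  p(2,0)=1/6: -0.1667 × log₂(0.1667) = 0.4308
  p(2,1)=1/9: -0.1111 × log₂(0.1111) = 0.3522
  p(2,2)=1/6: -0.1667 × log₂(0.1667) = 0.4308
H(X,Y) = 3.0441 bits


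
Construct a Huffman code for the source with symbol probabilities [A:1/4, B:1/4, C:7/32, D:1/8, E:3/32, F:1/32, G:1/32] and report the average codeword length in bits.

Huffman tree construction:
Combine smallest probabilities repeatedly
Resulting codes:
  A: 01 (length 2)
  B: 10 (length 2)
  C: 00 (length 2)
  D: 110 (length 3)
  E: 1111 (length 4)
  F: 11100 (length 5)
  G: 11101 (length 5)
Average length = Σ p(s) × length(s) = 2.5000 bits


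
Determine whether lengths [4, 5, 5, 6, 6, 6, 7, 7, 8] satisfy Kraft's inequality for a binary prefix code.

Kraft inequality: Σ 2^(-l_i) ≤ 1 for prefix-free code
Calculating: 2^(-4) + 2^(-5) + 2^(-5) + 2^(-6) + 2^(-6) + 2^(-6) + 2^(-7) + 2^(-7) + 2^(-8)
= 0.0625 + 0.03125 + 0.03125 + 0.015625 + 0.015625 + 0.015625 + 0.0078125 + 0.0078125 + 0.00390625
= 0.1914
Since 0.1914 ≤ 1, prefix-free code exists


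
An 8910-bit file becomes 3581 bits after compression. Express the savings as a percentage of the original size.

Space savings = (1 - Compressed/Original) × 100%
= (1 - 3581/8910) × 100%
= 59.81%


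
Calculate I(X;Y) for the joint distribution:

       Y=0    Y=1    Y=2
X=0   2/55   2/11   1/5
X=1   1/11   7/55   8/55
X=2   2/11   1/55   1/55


H(X) = 1.5359, H(Y) = 1.5816, H(X,Y) = 2.8404
I(X;Y) = H(X) + H(Y) - H(X,Y) = 0.2772 bits


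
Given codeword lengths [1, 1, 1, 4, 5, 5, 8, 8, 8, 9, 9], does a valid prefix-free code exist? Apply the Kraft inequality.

Kraft inequality: Σ 2^(-l_i) ≤ 1 for prefix-free code
Calculating: 2^(-1) + 2^(-1) + 2^(-1) + 2^(-4) + 2^(-5) + 2^(-5) + 2^(-8) + 2^(-8) + 2^(-8) + 2^(-9) + 2^(-9)
= 0.5 + 0.5 + 0.5 + 0.0625 + 0.03125 + 0.03125 + 0.00390625 + 0.00390625 + 0.00390625 + 0.001953125 + 0.001953125
= 1.6406
Since 1.6406 > 1, prefix-free code does not exist


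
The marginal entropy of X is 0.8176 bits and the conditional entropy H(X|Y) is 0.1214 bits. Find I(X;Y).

I(X;Y) = H(X) - H(X|Y)
I(X;Y) = 0.8176 - 0.1214 = 0.6962 bits


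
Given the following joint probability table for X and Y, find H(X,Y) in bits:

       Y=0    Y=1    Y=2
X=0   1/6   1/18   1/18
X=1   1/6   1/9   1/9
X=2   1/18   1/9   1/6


H(X,Y) = -Σ p(x,y) log₂ p(x,y)
  p(0,0)=1/6: -0.1667 × log₂(0.1667) = 0.4308
  p(0,1)=1/18: -0.0556 × log₂(0.0556) = 0.2317
  p(0,2)=1/18: -0.0556 × log₂(0.0556) = 0.2317
  p(1,0)=1/6: -0.1667 × log₂(0.1667) = 0.4308
  p(1,1)=1/9: -0.1111 × log₂(0.1111) = 0.3522
  p(1,2)=1/9: -0.1111 × log₂(0.1111) = 0.3522
  p(2,0)=1/18: -0.0556 × log₂(0.0556) = 0.2317
  p(2,1)=1/9: -0.1111 × log₂(0.1111) = 0.3522
  p(2,2)=1/6: -0.1667 × log₂(0.1667) = 0.4308
H(X,Y) = 3.0441 bits


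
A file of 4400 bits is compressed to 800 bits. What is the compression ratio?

Compression ratio = Original / Compressed
= 4400 / 800 = 5.50:1


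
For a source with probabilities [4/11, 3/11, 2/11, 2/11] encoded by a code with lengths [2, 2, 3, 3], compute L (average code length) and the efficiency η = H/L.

Average length L = Σ p_i × l_i = 2.3636 bits
Entropy H = 1.9363 bits
Efficiency η = H/L × 100% = 81.92%


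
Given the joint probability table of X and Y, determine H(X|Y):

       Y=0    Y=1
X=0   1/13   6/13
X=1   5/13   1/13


H(X|Y) = Σ_y p(y) H(X|Y=y)
  p(Y=0) = 6/13, H(X|Y=0) = 0.6500
  p(Y=1) = 7/13, H(X|Y=1) = 0.5917
H(X|Y) = 0.4615×0.6500 + 0.5385×0.5917 = 0.6186 bits


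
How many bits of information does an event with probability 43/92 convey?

Information content I(x) = -log₂(p(x))
I = -log₂(43/92) = -log₂(0.4674)
I = 1.0973 bits


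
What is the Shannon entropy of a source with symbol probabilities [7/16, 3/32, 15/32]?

H(X) = -Σ p(x) log₂ p(x)
  -7/16 × log₂(7/16) = 0.5218
  -3/32 × log₂(3/32) = 0.3202
  -15/32 × log₂(15/32) = 0.5124
H(X) = 1.3543 bits


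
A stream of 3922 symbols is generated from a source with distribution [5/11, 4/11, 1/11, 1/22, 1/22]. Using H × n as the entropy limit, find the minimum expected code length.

Entropy H = 1.7676 bits/symbol
Minimum bits = H × n = 1.7676 × 3922
= 6932.71 bits


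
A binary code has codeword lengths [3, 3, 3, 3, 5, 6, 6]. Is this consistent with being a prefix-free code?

Kraft inequality: Σ 2^(-l_i) ≤ 1 for prefix-free code
Calculating: 2^(-3) + 2^(-3) + 2^(-3) + 2^(-3) + 2^(-5) + 2^(-6) + 2^(-6)
= 0.125 + 0.125 + 0.125 + 0.125 + 0.03125 + 0.015625 + 0.015625
= 0.5625
Since 0.5625 ≤ 1, prefix-free code exists


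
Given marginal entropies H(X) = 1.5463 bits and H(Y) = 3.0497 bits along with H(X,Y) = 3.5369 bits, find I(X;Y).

I(X;Y) = H(X) + H(Y) - H(X,Y)
I(X;Y) = 1.5463 + 3.0497 - 3.5369 = 1.0591 bits


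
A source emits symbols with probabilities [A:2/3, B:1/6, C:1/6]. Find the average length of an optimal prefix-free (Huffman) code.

Huffman tree construction:
Combine smallest probabilities repeatedly
Resulting codes:
  A: 1 (length 1)
  B: 00 (length 2)
  C: 01 (length 2)
Average length = Σ p(s) × length(s) = 1.3333 bits
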